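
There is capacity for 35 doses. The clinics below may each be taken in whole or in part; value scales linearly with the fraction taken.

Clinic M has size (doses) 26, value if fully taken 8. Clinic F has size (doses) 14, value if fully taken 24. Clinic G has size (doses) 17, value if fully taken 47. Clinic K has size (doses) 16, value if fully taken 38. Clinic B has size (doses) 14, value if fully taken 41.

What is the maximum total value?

97.5

Best value per unit of size first: Clinic B 41/14≈2.93, Clinic G 47/17≈2.76, Clinic K 38/16≈2.38, Clinic F 24/14≈1.71, Clinic M 8/26≈0.308.
Take all of Clinic B (14 doses, value 41) — 21 doses left.
Take all of Clinic G (17 doses, value 47) — 4 doses left.
Fill the last 4 doses with part of Clinic K: 4/16 of it earns 9.5.
Total value = 97.5.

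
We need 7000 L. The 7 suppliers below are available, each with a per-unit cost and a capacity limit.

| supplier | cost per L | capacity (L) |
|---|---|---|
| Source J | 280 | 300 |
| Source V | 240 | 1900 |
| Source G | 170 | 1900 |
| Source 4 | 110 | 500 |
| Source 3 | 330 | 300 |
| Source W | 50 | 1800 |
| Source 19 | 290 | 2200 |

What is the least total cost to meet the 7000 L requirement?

1182000

Fill from the cheapest supplier first.
Take 1800 from Source W at 50 ; need 5200 more.
Take 500 from Source 4 at 110 ; need 4700 more.
Take 1900 from Source G at 170 ; need 2800 more.
Source V (240): use full 1900 ; 900 L to go.
Take 300 from Source J at 280 ; need 600 more.
Source 19 (290): take the remaining 600 ; done.
Source 3: unused.
Cost = 1800×50 + 500×110 + 1900×170 + 1900×240 + 300×280 + 600×290 = 1182000.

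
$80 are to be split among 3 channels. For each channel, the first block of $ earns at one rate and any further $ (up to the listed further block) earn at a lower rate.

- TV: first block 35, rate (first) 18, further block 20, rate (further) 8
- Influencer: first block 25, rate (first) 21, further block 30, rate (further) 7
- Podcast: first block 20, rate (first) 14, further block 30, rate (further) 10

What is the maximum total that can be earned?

Treat each block as its own option and order by rate: Influencer/first 21 > TV/first 18 > Podcast/first 14 > Podcast/second 10 > TV/second 8 > Influencer/second 7.
Fill Influencer first block (25 at 21) ; 55 left.
Fill TV first block (35 at 18) ; 20 left.
Podcast first at 14: fill all 20 ; 0 left.
Total = 21×25 + 18×35 + 14×20 = 1435.

1435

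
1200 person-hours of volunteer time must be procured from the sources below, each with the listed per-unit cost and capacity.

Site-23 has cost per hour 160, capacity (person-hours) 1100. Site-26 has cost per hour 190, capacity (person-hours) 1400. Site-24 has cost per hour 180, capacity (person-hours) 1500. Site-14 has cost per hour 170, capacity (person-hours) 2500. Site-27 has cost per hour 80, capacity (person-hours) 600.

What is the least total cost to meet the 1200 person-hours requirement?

Use sources in increasing cost order.
Site-27 (80): use full 600 — 600 person-hours to go.
Site-23 at 160: take 600 of its 1100 — requirement met.
Site-14, Site-24, Site-26: unused.
Cost = 600×80 + 600×160 = 144000.

144000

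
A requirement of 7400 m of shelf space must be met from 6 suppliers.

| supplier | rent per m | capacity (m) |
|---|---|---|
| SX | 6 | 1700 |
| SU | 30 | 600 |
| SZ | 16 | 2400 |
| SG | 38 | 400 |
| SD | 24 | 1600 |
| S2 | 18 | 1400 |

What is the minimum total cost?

Fill from the cheapest supplier first.
SX at 6: take all 1700 m ; 5700 still needed.
Take 2400 from SZ at 16 ; need 3300 more.
S2 (18): use full 1400 ; 1900 m to go.
SD (24): use full 1600 ; 300 m to go.
Take 300 from SU at 30 to finish.
SG: unused.
Cost = 1700×6 + 2400×16 + 1400×18 + 1600×24 + 300×30 = 121200.

121200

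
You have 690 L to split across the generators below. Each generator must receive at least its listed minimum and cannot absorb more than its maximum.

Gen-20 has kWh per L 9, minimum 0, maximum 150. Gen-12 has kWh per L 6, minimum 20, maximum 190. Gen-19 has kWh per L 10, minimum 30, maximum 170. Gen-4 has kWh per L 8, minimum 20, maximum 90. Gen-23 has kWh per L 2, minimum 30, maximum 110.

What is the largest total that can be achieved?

5090

Meeting every minimum uses 0+20+30+20+30 = 100 L, leaving 590.
Rank by kWh per L: Gen-19 10 > Gen-20 9 > Gen-4 8 > Gen-12 6 > Gen-23 2.
Gen-19 takes 140 more to reach its cap of 170 ; 450 left.
Gen-20 takes 150 more to reach its cap of 150 ; 300 left.
Gen-4 takes 70 more to reach its cap of 90 ; 230 left.
Gen-12 takes 170 more to reach its cap of 190 ; 60 left.
Gen-23 has room for 80 more but only 60 remain, so it gets 90.
Total = 9×150 + 6×190 + 10×170 + 8×90 + 2×90 = 5090.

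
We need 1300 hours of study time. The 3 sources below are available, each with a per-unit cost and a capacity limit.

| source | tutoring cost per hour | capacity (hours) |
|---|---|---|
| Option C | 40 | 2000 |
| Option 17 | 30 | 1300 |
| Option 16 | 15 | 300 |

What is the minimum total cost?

Cheapest first:
Option 16 at 15: take all 300 hours → 1000 still needed.
Option 17 (30): take the remaining 1000 → done.
Option C: unused.
Cost = 300×15 + 1000×30 = 34500.

34500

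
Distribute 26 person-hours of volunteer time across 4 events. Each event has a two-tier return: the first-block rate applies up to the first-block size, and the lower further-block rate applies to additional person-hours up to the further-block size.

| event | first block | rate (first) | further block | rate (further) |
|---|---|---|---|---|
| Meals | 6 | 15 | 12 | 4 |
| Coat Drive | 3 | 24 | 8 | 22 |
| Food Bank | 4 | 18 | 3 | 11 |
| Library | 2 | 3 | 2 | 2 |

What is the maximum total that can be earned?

451

Rank every tier by rate: Coat Drive/tier1 24 > Coat Drive/tier2 22 > Food Bank/tier1 18 > Meals/tier1 15 > Food Bank/tier2 11 > Meals/tier2 4 > Library/tier1 3 > Library/tier2 2.
Coat Drive/tier1 (24): +3 — 23 left.
Coat Drive/tier2 (22): +8 — 15 left.
Food Bank tier1 at 18: fill all 4 — 11 left.
Meals tier1 at 15: fill all 6 — 5 left.
Food Bank tier2 at 11: fill all 3 — 2 left.
Meals tier2 at 4: only 2 left, fill 2.
Total = 24×3 + 22×8 + 18×4 + 15×6 + 11×3 + 4×2 = 451.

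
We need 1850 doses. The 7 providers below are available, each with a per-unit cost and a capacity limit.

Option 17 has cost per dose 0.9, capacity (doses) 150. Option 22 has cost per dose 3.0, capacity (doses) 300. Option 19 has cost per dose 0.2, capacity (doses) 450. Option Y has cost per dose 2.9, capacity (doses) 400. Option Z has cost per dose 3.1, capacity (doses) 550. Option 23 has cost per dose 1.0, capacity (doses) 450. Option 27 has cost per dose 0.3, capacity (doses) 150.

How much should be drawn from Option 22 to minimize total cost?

Use providers in increasing cost order.
Option 19 at 0.2: take all 450 doses — 1400 still needed.
Take 150 from Option 27 at 0.3 — need 1250 more.
Option 17 (0.9): use full 150 — 1100 doses to go.
Take 450 from Option 23 at 1.0 — need 650 more.
Take 400 from Option Y at 2.9 — need 250 more.
Take 250 from Option 22 at 3.0 to finish.
Option Z: unused.

250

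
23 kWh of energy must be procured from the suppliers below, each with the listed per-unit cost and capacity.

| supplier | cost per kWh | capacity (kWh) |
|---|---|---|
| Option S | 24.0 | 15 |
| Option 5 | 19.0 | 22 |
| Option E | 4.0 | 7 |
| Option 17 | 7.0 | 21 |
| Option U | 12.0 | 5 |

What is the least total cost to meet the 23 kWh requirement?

Cheapest first:
Take 7 from Option E at 4.0 → need 16 more.
Take 16 from Option 17 at 7.0 to finish.
Option U, Option 5, Option S: unused.
Cost = 7×4.0 + 16×7.0 = 140.

140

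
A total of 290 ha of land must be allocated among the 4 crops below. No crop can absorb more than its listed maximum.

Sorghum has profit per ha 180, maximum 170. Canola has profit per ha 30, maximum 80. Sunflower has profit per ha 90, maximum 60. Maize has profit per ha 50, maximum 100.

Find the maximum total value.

39000

Highest profit per ha first: Sorghum 180 > Sunflower 90 > Maize 50 > Canola 30.
Sorghum takes 170 to reach its cap of 170 ; 120 left.
Sunflower takes 60 to reach its cap of 60 ; 60 left.
Only 60 left; Maize takes them to reach 60.
Total = 180×170 + 90×60 + 50×60 = 39000.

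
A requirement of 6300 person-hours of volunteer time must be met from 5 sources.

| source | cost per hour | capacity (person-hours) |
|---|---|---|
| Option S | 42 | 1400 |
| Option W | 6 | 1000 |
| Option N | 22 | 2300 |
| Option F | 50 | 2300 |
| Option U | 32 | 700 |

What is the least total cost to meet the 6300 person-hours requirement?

182800

Use sources in increasing cost order.
Take 1000 from Option W at 6 — need 5300 more.
Take 2300 from Option N at 22 — need 3000 more.
Option U (32): use full 700 — 2300 person-hours to go.
Option S (42): use full 1400 — 900 person-hours to go.
Take 900 from Option F at 50 to finish.
Cost = 1000×6 + 2300×22 + 700×32 + 1400×42 + 900×50 = 182800.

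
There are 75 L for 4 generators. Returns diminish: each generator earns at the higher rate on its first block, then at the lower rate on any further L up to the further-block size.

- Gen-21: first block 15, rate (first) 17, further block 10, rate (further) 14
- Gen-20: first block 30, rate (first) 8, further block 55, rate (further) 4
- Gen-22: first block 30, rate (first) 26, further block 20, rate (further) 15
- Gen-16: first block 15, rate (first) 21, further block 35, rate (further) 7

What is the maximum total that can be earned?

Treat each block as its own option and order by rate: Gen-22/T1 26 > Gen-16/T1 21 > Gen-21/T1 17 > Gen-22/T2 15 > Gen-21/T2 14 > Gen-20/T1 8 > Gen-16/T2 7 > Gen-20/T2 4.
Fill Gen-22 T1 block (30 at 26) — 45 left.
Fill Gen-16 T1 block (15 at 21) — 30 left.
Gen-21/T1 (17): +15 — 15 left.
15 remain; put them into Gen-22 T2 at 15.
Total = 26×30 + 21×15 + 17×15 + 15×15 = 1575.

1575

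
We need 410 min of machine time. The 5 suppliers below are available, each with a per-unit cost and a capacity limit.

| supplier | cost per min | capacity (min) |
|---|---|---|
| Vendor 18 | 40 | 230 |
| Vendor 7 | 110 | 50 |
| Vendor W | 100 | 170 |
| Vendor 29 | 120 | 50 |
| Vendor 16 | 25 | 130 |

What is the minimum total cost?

Cheapest first:
Vendor 16 at 25: take all 130 min ; 280 still needed.
Vendor 18 (40): use full 230 ; 50 min to go.
Vendor W (100): take the remaining 50 ; done.
Vendor 7, Vendor 29: unused.
Cost = 130×25 + 230×40 + 50×100 = 17450.

17450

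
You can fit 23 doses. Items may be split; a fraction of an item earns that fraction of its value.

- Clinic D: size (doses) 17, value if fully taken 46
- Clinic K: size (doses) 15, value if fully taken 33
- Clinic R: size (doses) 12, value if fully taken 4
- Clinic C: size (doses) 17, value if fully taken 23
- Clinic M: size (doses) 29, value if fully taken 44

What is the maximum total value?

59.2

Best value per unit of size first: Clinic D 46/17≈2.71, Clinic K 33/15≈2.2, Clinic M 44/29≈1.52, Clinic C 23/17≈1.35, Clinic R 4/12≈0.333.
Take all of Clinic D (17 doses, value 46) — 6 doses left.
6 doses left: a 6/15 share of Clinic K gives 33×6/15 = 13.2.
Total value = 59.2.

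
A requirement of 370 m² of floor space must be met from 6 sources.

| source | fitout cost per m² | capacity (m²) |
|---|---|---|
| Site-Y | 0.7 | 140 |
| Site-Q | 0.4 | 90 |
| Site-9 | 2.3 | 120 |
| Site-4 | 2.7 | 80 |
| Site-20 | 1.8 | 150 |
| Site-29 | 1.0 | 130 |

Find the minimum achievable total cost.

Cheapest first:
Site-Q at 0.4: take all 90 m² ; 280 still needed.
Site-Y at 0.7: take all 140 m² ; 140 still needed.
Site-29 at 1.0: take all 130 m² ; 10 still needed.
Site-20 at 1.8: take 10 of its 150 ; requirement met.
Site-9, Site-4: unused.
Cost = 90×0.4 + 140×0.7 + 130×1.0 + 10×1.8 = 282.

282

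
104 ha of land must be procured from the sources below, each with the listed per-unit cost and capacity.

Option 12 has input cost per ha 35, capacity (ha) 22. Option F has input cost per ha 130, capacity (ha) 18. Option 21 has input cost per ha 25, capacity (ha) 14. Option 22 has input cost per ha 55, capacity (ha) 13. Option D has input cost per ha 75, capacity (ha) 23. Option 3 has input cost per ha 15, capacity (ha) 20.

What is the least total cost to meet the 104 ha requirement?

5420

Cheapest first:
Option 3 at 15: take all 20 ha → 84 still needed.
Take 14 from Option 21 at 25 → need 70 more.
Take 22 from Option 12 at 35 → need 48 more.
Option 22 at 55: take all 13 ha → 35 still needed.
Option D (75): use full 23 → 12 ha to go.
Take 12 from Option F at 130 to finish.
Cost = 20×15 + 14×25 + 22×35 + 13×55 + 23×75 + 12×130 = 5420.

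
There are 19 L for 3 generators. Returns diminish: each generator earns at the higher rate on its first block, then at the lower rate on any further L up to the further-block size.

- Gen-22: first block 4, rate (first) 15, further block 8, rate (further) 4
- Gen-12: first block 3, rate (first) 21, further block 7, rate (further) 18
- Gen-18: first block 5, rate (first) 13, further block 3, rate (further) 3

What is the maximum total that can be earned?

314

Treat each block as its own option and order by rate: Gen-12/first 21 > Gen-12/second 18 > Gen-22/first 15 > Gen-18/first 13 > Gen-22/second 4 > Gen-18/second 3.
Fill Gen-12 first block (3 at 21) — 16 left.
Fill Gen-12 second block (7 at 18) — 9 left.
Gen-22 first at 15: fill all 4 — 5 left.
Fill Gen-18 first block (5 at 13) — 0 left.
Total = 21×3 + 18×7 + 15×4 + 13×5 = 314.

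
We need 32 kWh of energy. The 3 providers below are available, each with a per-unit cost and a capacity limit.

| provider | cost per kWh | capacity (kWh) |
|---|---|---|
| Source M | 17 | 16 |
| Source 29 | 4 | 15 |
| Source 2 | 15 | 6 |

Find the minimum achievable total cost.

Fill from the cheapest provider first.
Source 29 at 4: take all 15 kWh ; 17 still needed.
Source 2 at 15: take all 6 kWh ; 11 still needed.
Source M (17): take the remaining 11 ; done.
Cost = 15×4 + 6×15 + 11×17 = 337.

337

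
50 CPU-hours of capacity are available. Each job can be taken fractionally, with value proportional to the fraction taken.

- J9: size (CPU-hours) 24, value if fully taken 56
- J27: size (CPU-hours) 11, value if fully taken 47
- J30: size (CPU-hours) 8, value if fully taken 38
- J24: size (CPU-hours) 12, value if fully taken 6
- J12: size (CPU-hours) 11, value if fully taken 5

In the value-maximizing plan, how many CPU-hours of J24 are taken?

7

Rank by value-to-size ratio: J30 38/8≈4.75, J27 47/11≈4.27, J9 56/24≈2.33, J24 6/12≈0.5, J12 5/11≈0.455.
J30: take in full, 8 CPU-hours for value 38 ; 42 left.
All 11 CPU-hours of J27 fit (value 47) ; 31 remain.
J9: take in full, 24 CPU-hours for value 56 ; 7 left.
Fill the last 7 CPU-hours with part of J24: 7/12 of it earns 3.5.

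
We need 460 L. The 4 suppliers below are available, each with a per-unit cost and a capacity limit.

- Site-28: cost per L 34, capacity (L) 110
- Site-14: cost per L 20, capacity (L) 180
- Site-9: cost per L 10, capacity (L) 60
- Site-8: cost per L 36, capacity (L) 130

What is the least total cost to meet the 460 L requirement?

11900

Cheapest first:
Site-9 at 10: take all 60 L — 400 still needed.
Site-14 at 20: take all 180 L — 220 still needed.
Site-28 at 34: take all 110 L — 110 still needed.
Take 110 from Site-8 at 36 to finish.
Cost = 60×10 + 180×20 + 110×34 + 110×36 = 11900.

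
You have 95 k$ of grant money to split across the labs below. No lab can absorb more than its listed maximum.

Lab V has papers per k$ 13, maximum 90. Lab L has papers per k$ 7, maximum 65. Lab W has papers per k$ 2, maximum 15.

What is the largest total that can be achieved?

Order the labs by papers per k$: Lab V 13 > Lab L 7 > Lab W 2.
Give Lab V 90 to hit its cap of 90 — 5 left.
Lab L has room for 65 but only 5 remain, so it gets 5.
Total = 13×90 + 7×5 = 1205.

1205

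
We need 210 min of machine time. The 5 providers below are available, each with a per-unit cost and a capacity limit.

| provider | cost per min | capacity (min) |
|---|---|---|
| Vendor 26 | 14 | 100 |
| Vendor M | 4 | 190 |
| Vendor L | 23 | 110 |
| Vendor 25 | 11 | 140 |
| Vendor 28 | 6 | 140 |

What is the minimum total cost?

Use providers in increasing cost order.
Take 190 from Vendor M at 4 — need 20 more.
Vendor 28 at 6: take 20 of its 140 — requirement met.
Vendor 25, Vendor 26, Vendor L: unused.
Cost = 190×4 + 20×6 = 880.

880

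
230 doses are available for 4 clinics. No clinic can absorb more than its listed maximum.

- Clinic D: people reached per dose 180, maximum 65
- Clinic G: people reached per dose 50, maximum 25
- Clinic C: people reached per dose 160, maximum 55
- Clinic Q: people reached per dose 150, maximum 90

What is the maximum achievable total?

Rank by people reached per dose: Clinic D 180 > Clinic C 160 > Clinic Q 150 > Clinic G 50.
Clinic D takes 65 to reach its cap of 65 — 165 left.
Give Clinic C 55 to hit its cap of 55 — 110 left.
Give Clinic Q 90 to hit its cap of 90 — 20 left.
Only 20 left; Clinic G takes them to reach 20.
Total = 180×65 + 50×20 + 160×55 + 150×90 = 35000.

35000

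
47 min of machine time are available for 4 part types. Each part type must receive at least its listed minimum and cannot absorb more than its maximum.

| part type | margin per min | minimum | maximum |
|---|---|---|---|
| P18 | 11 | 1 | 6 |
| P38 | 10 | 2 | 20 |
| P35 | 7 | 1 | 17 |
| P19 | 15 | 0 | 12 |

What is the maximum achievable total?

509

Meeting every minimum uses 1+2+1+0 = 4 min, leaving 43.
Order the part types by margin per min: P19 15 > P18 11 > P38 10 > P35 7.
P19: +12 to 12 (cap) → 31 left.
P18: +5 to 6 (cap) → 26 left.
P38 takes 18 more to reach its cap of 20 → 8 left.
Only 8 left; P35 takes them to reach 9.
Total = 11×6 + 10×20 + 7×9 + 15×12 = 509.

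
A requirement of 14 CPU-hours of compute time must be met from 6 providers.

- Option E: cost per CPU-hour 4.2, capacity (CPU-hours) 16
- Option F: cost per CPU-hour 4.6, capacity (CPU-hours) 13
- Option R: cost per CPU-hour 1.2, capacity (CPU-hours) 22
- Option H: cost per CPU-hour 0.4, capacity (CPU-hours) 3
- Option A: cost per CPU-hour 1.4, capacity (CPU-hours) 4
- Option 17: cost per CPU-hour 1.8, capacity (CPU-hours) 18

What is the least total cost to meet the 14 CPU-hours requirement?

Cheapest first:
Take 3 from Option H at 0.4 — need 11 more.
Option R (1.2): take the remaining 11 — done.
Option A, Option 17, Option E, Option F: unused.
Cost = 3×0.4 + 11×1.2 = 14.4.

14.4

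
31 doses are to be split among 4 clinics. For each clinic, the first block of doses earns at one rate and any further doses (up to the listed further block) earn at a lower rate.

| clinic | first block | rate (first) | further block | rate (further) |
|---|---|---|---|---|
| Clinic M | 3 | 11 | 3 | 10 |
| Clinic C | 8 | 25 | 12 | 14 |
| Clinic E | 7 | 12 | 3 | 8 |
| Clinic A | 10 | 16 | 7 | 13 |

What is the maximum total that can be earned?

Rank every tier by rate: Clinic C/T1 25 > Clinic A/T1 16 > Clinic C/T2 14 > Clinic A/T2 13 > Clinic E/T1 12 > Clinic M/T1 11 > Clinic M/T2 10 > Clinic E/T2 8.
Fill Clinic C T1 block (8 at 25) ; 23 left.
Clinic A T1 at 16: fill all 10 ; 13 left.
Clinic C T2 at 14: fill all 12 ; 1 left.
Clinic A/T2: +1 of 7 at 13; pool empty.
Total = 25×8 + 16×10 + 14×12 + 13×1 = 541.

541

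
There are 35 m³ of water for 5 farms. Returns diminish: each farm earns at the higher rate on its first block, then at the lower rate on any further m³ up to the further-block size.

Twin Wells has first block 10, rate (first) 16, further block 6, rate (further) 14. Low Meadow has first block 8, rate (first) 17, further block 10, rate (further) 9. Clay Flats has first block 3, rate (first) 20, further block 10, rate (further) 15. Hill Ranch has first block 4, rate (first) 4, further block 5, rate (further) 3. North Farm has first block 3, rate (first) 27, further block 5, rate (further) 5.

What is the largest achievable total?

Treat each block as its own option and order by rate: North Farm/T1 27 > Clay Flats/T1 20 > Low Meadow/T1 17 > Twin Wells/T1 16 > Clay Flats/T2 15 > Twin Wells/T2 14 > Low Meadow/T2 9 > North Farm/T2 5 > Hill Ranch/T1 4 > Hill Ranch/T2 3.
North Farm/T1 (27): +3 ; 32 left.
Fill Clay Flats T1 block (3 at 20) ; 29 left.
Fill Low Meadow T1 block (8 at 17) ; 21 left.
Fill Twin Wells T1 block (10 at 16) ; 11 left.
Clay Flats T2 at 15: fill all 10 ; 1 left.
1 remain; put them into Twin Wells T2 at 14.
Total = 27×3 + 20×3 + 17×8 + 16×10 + 15×10 + 14×1 = 601.

601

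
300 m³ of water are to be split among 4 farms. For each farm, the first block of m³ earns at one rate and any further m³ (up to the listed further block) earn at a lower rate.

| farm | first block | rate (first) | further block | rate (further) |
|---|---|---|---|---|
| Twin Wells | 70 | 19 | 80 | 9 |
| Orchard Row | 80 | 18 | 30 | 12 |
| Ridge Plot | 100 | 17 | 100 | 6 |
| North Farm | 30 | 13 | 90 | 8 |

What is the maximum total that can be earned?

5100

Treat each block as its own option and order by rate: Twin Wells/T1 19 > Orchard Row/T1 18 > Ridge Plot/T1 17 > North Farm/T1 13 > Orchard Row/T2 12 > Twin Wells/T2 9 > North Farm/T2 8 > Ridge Plot/T2 6.
Fill Twin Wells T1 block (70 at 19) ; 230 left.
Orchard Row/T1 (18): +80 ; 150 left.
Fill Ridge Plot T1 block (100 at 17) ; 50 left.
North Farm/T1 (13): +30 ; 20 left.
20 remain; put them into Orchard Row T2 at 12.
Total = 19×70 + 18×80 + 17×100 + 13×30 + 12×20 = 5100.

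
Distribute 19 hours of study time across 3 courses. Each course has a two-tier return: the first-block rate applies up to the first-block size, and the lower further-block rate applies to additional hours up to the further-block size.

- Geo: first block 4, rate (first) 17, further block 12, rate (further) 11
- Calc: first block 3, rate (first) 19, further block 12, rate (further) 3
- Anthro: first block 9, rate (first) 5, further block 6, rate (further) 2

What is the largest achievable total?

257

Order all 6 blocks by rate: Calc/first 19 > Geo/first 17 > Geo/second 11 > Anthro/first 5 > Calc/second 3 > Anthro/second 2.
Calc/first (19): +3 → 16 left.
Geo first at 17: fill all 4 → 12 left.
Geo/second (11): +12 → 0 left.
Total = 19×3 + 17×4 + 11×12 = 257.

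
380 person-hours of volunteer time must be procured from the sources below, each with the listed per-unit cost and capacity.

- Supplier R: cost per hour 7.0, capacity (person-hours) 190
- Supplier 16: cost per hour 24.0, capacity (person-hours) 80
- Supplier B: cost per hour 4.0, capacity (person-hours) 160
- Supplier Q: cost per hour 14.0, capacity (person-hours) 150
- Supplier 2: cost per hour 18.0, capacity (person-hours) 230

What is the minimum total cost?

Use sources in increasing cost order.
Supplier B at 4.0: take all 160 person-hours — 220 still needed.
Supplier R (7.0): use full 190 — 30 person-hours to go.
Supplier Q at 14.0: take 30 of its 150 — requirement met.
Supplier 2, Supplier 16: unused.
Cost = 160×4.0 + 190×7.0 + 30×14.0 = 2390.

2390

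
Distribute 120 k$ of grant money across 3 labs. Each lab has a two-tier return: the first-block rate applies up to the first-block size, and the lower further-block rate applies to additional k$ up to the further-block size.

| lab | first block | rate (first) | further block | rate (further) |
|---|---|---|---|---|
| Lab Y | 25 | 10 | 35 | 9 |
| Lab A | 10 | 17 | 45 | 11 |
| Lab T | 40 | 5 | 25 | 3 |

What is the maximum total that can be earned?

1255

Order all 6 blocks by rate: Lab A/first 17 > Lab A/second 11 > Lab Y/first 10 > Lab Y/second 9 > Lab T/first 5 > Lab T/second 3.
Lab A first at 17: fill all 10 ; 110 left.
Lab A second at 11: fill all 45 ; 65 left.
Lab Y/first (10): +25 ; 40 left.
Fill Lab Y second block (35 at 9) ; 5 left.
Lab T/first: +5 of 40 at 5; pool empty.
Total = 17×10 + 11×45 + 10×25 + 9×35 + 5×5 = 1255.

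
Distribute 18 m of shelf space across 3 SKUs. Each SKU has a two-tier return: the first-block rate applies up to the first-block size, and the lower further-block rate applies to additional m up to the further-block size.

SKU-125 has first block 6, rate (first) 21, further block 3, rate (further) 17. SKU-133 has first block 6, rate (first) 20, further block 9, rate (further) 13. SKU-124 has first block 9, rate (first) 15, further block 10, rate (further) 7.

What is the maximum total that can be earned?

Rank every tier by rate: SKU-125/first 21 > SKU-133/first 20 > SKU-125/second 17 > SKU-124/first 15 > SKU-133/second 13 > SKU-124/second 7.
SKU-125/first (21): +6 ; 12 left.
Fill SKU-133 first block (6 at 20) ; 6 left.
Fill SKU-125 second block (3 at 17) ; 3 left.
SKU-124 first at 15: only 3 left, fill 3.
Total = 21×6 + 20×6 + 17×3 + 15×3 = 342.

342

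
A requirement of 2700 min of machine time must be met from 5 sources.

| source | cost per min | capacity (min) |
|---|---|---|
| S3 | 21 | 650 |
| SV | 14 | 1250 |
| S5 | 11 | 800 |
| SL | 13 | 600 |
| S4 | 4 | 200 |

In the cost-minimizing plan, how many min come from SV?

1100

Cheapest first:
S4 (4): use full 200 ; 2500 min to go.
S5 (11): use full 800 ; 1700 min to go.
SL (13): use full 600 ; 1100 min to go.
SV at 14: take 1100 of its 1250 ; requirement met.
S3: unused.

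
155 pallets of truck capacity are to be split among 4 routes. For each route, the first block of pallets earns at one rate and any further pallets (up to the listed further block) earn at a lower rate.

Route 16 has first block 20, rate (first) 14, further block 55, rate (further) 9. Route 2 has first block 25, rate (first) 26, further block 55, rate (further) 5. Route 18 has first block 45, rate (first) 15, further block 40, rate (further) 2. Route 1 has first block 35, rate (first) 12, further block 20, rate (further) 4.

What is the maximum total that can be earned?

Treat each block as its own option and order by rate: Route 2/T1 26 > Route 18/T1 15 > Route 16/T1 14 > Route 1/T1 12 > Route 16/T2 9 > Route 2/T2 5 > Route 1/T2 4 > Route 18/T2 2.
Route 2/T1 (26): +25 ; 130 left.
Fill Route 18 T1 block (45 at 15) ; 85 left.
Fill Route 16 T1 block (20 at 14) ; 65 left.
Route 1/T1 (12): +35 ; 30 left.
Route 16/T2: +30 of 55 at 9; pool empty.
Total = 26×25 + 15×45 + 14×20 + 12×35 + 9×30 = 2295.

2295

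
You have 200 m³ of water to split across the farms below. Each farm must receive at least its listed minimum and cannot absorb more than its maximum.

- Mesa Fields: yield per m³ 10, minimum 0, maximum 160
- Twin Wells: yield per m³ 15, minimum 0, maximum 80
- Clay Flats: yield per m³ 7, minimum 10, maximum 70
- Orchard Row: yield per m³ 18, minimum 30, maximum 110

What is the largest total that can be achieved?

Meeting every minimum uses 0+0+10+30 = 40 m³, leaving 160.
Order the farms by yield per m³: Orchard Row 18 > Twin Wells 15 > Mesa Fields 10 > Clay Flats 7.
Give Orchard Row 80 more to hit its cap of 110 ; 80 left.
Give Twin Wells 80 more to hit its cap of 80 ; 0 left.
Total = 15×80 + 7×10 + 18×110 = 3250.

3250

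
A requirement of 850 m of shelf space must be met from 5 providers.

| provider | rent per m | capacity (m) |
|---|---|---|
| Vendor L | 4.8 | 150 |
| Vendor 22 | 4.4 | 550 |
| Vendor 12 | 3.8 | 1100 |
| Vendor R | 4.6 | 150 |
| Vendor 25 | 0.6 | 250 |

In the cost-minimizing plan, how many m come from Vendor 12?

Cheapest first:
Vendor 25 at 0.6: take all 250 m ; 600 still needed.
Vendor 12 at 3.8: take 600 of its 1100 ; requirement met.
Vendor 22, Vendor R, Vendor L: unused.

600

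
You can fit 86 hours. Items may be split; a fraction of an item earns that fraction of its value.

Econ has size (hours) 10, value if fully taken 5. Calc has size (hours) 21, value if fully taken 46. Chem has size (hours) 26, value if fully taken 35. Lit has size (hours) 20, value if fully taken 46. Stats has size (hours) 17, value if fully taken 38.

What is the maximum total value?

Best value per unit of size first: Lit 46/20≈2.3, Stats 38/17≈2.24, Calc 46/21≈2.19, Chem 35/26≈1.35, Econ 5/10≈0.5.
All 20 hours of Lit fit (value 46) ; 66 remain.
Take all of Stats (17 hours, value 38) ; 49 hours left.
All 21 hours of Calc fit (value 46) ; 28 remain.
Chem: take in full, 26 hours for value 35 ; 2 left.
Only 2 hours remain; take 2/10 of Econ for value 5×2/10 = 1.
Total value = 166.

166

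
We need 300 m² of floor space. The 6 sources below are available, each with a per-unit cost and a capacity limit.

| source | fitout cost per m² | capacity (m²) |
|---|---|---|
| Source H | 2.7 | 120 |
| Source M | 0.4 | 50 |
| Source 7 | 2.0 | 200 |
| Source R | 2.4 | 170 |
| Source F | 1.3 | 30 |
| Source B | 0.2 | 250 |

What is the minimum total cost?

Cheapest first:
Take 250 from Source B at 0.2 — need 50 more.
Take 50 from Source M at 0.4 — need 0 more.
Source F, Source 7, Source R, Source H: unused.
Cost = 250×0.2 + 50×0.4 = 70.

70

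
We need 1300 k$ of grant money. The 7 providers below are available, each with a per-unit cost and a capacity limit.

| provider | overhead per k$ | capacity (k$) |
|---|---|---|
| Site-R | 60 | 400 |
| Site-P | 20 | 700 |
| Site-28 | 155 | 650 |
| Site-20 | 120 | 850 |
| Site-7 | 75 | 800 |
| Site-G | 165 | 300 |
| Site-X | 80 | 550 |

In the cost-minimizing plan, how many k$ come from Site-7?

200

Use providers in increasing cost order.
Take 700 from Site-P at 20 ; need 600 more.
Site-R at 60: take all 400 k$ ; 200 still needed.
Site-7 at 75: take 200 of its 800 ; requirement met.
Site-X, Site-20, Site-28, Site-G: unused.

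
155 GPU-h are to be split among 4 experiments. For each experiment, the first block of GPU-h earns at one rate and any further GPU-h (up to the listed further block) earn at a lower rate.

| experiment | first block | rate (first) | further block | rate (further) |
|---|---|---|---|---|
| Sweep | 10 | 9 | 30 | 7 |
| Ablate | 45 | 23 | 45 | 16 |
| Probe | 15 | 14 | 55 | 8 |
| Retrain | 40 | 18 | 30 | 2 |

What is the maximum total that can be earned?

2775

Order all 8 blocks by rate: Ablate/T1 23 > Retrain/T1 18 > Ablate/T2 16 > Probe/T1 14 > Sweep/T1 9 > Probe/T2 8 > Sweep/T2 7 > Retrain/T2 2.
Ablate/T1 (23): +45 — 110 left.
Retrain/T1 (18): +40 — 70 left.
Fill Ablate T2 block (45 at 16) — 25 left.
Probe/T1 (14): +15 — 10 left.
Fill Sweep T1 block (10 at 9) — 0 left.
Total = 23×45 + 18×40 + 16×45 + 14×15 + 9×10 = 2775.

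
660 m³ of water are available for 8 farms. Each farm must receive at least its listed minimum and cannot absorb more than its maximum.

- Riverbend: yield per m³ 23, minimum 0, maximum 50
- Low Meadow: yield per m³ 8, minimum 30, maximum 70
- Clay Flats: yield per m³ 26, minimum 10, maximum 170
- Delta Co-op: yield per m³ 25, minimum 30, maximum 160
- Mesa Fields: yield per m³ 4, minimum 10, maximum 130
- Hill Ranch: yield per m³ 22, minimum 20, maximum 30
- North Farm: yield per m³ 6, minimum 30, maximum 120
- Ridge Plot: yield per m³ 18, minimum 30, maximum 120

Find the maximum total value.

Meeting every minimum uses 0+30+10+30+10+20+30+30 = 160 m³, leaving 500.
Rank by yield per m³: Clay Flats 26 > Delta Co-op 25 > Riverbend 23 > Hill Ranch 22 > Ridge Plot 18 > Low Meadow 8 > North Farm 6 > Mesa Fields 4.
Clay Flats takes 160 more to reach its cap of 170 ; 340 left.
Give Delta Co-op 130 more to hit its cap of 160 ; 210 left.
Riverbend takes 50 more to reach its cap of 50 ; 160 left.
Hill Ranch: +10 to 30 (cap) ; 150 left.
Give Ridge Plot 90 more to hit its cap of 120 ; 60 left.
Low Meadow: +40 to 70 (cap) ; 20 left.
North Farm has room for 90 more but only 20 remain, so it gets 50.
Total = 23×50 + 8×70 + 26×170 + 25×160 + 4×10 + 22×30 + 6×50 + 18×120 = 13290.

13290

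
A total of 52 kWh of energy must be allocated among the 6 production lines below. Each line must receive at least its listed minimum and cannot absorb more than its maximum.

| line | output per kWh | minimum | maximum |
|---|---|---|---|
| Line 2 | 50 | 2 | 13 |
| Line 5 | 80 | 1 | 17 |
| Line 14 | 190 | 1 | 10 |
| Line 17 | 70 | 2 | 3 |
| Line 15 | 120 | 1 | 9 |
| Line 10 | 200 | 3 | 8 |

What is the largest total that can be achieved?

6400

Meeting every minimum uses 2+1+1+2+1+3 = 10 kWh, leaving 42.
Order the production lines by output per kWh: Line 10 200 > Line 14 190 > Line 15 120 > Line 5 80 > Line 17 70 > Line 2 50.
Line 10: +5 to 8 (cap) ; 37 left.
Line 14: +9 to 10 (cap) ; 28 left.
Give Line 15 8 more to hit its cap of 9 ; 20 left.
Line 5 takes 16 more to reach its cap of 17 ; 4 left.
Line 17 takes 1 more to reach its cap of 3 ; 3 left.
Only 3 left; Line 2 takes them to reach 5.
Total = 50×5 + 80×17 + 190×10 + 70×3 + 120×9 + 200×8 = 6400.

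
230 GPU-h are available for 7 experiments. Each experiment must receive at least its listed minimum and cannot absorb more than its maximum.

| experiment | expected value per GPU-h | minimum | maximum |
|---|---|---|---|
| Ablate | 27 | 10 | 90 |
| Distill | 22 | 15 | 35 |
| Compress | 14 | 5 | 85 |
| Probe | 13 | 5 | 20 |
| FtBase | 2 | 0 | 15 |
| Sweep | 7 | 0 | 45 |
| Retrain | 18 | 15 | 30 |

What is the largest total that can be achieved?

4785

Meeting every minimum uses 10+15+5+5+0+0+15 = 50 GPU-h, leaving 180.
Order the experiments by expected value per GPU-h: Ablate 27 > Distill 22 > Retrain 18 > Compress 14 > Probe 13 > Sweep 7 > FtBase 2.
Ablate: +80 to 90 (cap) — 100 left.
Distill: +20 to 35 (cap) — 80 left.
Retrain takes 15 more to reach its cap of 30 — 65 left.
Compress has room for 80 more but only 65 remain, so it gets 70.
Total = 27×90 + 22×35 + 14×70 + 13×5 + 18×30 = 4785.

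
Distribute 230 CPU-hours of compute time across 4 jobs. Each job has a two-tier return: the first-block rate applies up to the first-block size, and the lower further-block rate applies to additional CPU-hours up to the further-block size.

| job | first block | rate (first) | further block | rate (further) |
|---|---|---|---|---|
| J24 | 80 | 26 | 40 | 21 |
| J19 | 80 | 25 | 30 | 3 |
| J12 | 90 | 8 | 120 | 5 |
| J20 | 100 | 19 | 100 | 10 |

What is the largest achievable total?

5490

Rank every tier by rate: J24/T1 26 > J19/T1 25 > J24/T2 21 > J20/T1 19 > J20/T2 10 > J12/T1 8 > J12/T2 5 > J19/T2 3.
J24/T1 (26): +80 ; 150 left.
J19 T1 at 25: fill all 80 ; 70 left.
J24/T2 (21): +40 ; 30 left.
J20/T1: +30 of 100 at 19; pool empty.
Total = 26×80 + 25×80 + 21×40 + 19×30 = 5490.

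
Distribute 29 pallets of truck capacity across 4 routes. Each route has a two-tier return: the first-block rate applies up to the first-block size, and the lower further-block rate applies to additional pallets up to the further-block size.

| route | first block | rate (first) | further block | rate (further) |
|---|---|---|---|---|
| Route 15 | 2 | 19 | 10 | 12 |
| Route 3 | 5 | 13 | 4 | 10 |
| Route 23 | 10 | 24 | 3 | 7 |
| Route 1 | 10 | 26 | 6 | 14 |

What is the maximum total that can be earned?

635

Treat each block as its own option and order by rate: Route 1/T1 26 > Route 23/T1 24 > Route 15/T1 19 > Route 1/T2 14 > Route 3/T1 13 > Route 15/T2 12 > Route 3/T2 10 > Route 23/T2 7.
Fill Route 1 T1 block (10 at 26) — 19 left.
Fill Route 23 T1 block (10 at 24) — 9 left.
Route 15/T1 (19): +2 — 7 left.
Fill Route 1 T2 block (6 at 14) — 1 left.
1 remain; put them into Route 3 T1 at 13.
Total = 26×10 + 24×10 + 19×2 + 14×6 + 13×1 = 635.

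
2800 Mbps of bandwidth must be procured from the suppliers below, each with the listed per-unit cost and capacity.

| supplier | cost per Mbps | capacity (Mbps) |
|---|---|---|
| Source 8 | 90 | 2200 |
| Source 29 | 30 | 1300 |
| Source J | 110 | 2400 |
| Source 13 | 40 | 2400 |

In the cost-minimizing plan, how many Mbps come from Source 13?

Fill from the cheapest supplier first.
Source 29 (30): use full 1300 ; 1500 Mbps to go.
Source 13 (40): take the remaining 1500 ; done.
Source 8, Source J: unused.

1500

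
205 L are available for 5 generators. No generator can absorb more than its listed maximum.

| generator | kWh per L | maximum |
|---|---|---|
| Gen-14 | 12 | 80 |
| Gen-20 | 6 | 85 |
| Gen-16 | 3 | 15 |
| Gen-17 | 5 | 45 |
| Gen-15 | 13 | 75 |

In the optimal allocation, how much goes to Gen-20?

50

Highest kWh per L first: Gen-15 13 > Gen-14 12 > Gen-20 6 > Gen-17 5 > Gen-16 3.
Gen-15: +75 to 75 (cap) — 130 left.
Give Gen-14 80 to hit its cap of 80 — 50 left.
Gen-20 has room for 85 but only 50 remain, so it gets 50.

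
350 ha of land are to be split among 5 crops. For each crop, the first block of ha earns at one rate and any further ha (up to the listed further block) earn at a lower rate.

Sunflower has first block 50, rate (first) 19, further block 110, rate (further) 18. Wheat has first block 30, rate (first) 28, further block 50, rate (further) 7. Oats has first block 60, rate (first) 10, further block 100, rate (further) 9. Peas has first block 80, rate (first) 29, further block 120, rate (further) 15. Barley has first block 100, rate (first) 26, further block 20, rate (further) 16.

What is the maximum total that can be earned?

Order all 10 blocks by rate: Peas/tier1 29 > Wheat/tier1 28 > Barley/tier1 26 > Sunflower/tier1 19 > Sunflower/tier2 18 > Barley/tier2 16 > Peas/tier2 15 > Oats/tier1 10 > Oats/tier2 9 > Wheat/tier2 7.
Peas/tier1 (29): +80 — 270 left.
Wheat tier1 at 28: fill all 30 — 240 left.
Fill Barley tier1 block (100 at 26) — 140 left.
Sunflower tier1 at 19: fill all 50 — 90 left.
Sunflower tier2 at 18: only 90 left, fill 90.
Total = 29×80 + 28×30 + 26×100 + 19×50 + 18×90 = 8330.

8330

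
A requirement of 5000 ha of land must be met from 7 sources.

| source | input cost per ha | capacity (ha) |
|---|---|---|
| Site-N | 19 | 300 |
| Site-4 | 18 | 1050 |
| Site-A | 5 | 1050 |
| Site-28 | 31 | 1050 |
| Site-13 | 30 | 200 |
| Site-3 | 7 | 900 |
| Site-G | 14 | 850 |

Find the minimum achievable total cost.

74200

Cheapest first:
Site-A at 5: take all 1050 ha ; 3950 still needed.
Site-3 at 7: take all 900 ha ; 3050 still needed.
Site-G at 14: take all 850 ha ; 2200 still needed.
Take 1050 from Site-4 at 18 ; need 1150 more.
Site-N at 19: take all 300 ha ; 850 still needed.
Site-13 (30): use full 200 ; 650 ha to go.
Site-28 (31): take the remaining 650 ; done.
Cost = 1050×5 + 900×7 + 850×14 + 1050×18 + 300×19 + 200×30 + 650×31 = 74200.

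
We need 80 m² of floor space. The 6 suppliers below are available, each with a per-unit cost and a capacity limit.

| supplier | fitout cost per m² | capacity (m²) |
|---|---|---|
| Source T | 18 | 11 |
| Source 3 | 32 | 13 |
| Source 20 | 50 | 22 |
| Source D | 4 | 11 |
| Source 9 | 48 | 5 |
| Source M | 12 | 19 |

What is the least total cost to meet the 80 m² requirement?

Cheapest first:
Source D at 4: take all 11 m² → 69 still needed.
Source M (12): use full 19 → 50 m² to go.
Take 11 from Source T at 18 → need 39 more.
Take 13 from Source 3 at 32 → need 26 more.
Source 9 at 48: take all 5 m² → 21 still needed.
Source 20 at 50: take 21 of its 22 → requirement met.
Cost = 11×4 + 19×12 + 11×18 + 13×32 + 5×48 + 21×50 = 2176.

2176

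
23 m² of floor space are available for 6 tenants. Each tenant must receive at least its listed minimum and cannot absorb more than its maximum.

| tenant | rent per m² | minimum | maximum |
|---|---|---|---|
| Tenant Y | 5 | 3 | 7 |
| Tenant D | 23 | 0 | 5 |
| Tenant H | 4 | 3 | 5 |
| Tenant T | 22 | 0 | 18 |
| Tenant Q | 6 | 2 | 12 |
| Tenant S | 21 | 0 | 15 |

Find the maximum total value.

Meeting every minimum uses 3+0+3+0+2+0 = 8 m², leaving 15.
Rank by rent per m²: Tenant D 23 > Tenant T 22 > Tenant S 21 > Tenant Q 6 > Tenant Y 5 > Tenant H 4.
Tenant D: +5 to 5 (cap) — 10 left.
Only 10 left; Tenant T takes them to reach 10.
Total = 5×3 + 23×5 + 4×3 + 22×10 + 6×2 = 374.

374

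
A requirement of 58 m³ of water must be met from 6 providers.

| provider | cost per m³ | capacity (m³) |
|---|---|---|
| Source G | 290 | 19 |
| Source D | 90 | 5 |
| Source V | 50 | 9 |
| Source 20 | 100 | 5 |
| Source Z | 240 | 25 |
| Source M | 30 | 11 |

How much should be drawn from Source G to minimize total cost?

3

Cheapest first:
Source M at 30: take all 11 m³ → 47 still needed.
Take 9 from Source V at 50 → need 38 more.
Source D at 90: take all 5 m³ → 33 still needed.
Take 5 from Source 20 at 100 → need 28 more.
Source Z at 240: take all 25 m³ → 3 still needed.
Take 3 from Source G at 290 to finish.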